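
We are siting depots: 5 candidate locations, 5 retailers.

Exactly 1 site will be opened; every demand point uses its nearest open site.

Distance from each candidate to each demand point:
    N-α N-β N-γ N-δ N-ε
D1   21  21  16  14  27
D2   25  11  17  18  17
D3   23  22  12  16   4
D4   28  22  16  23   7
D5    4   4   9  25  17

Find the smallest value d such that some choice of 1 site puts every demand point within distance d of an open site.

23

Open {D3}.
  Farthest demand point is N-α at distance 23 (to D3); all others are ≤ 23.
With {D2} the worst case is 25.
With {D5} the worst case is 25.
No size-1 selection achieves below 23.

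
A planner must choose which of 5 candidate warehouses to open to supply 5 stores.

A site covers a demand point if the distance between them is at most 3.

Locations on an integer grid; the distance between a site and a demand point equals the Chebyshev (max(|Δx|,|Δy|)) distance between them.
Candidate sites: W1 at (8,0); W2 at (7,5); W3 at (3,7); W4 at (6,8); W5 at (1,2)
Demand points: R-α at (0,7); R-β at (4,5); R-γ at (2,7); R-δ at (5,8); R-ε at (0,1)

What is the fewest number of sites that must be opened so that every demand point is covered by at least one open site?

Coverage sets (demand points within 3 of each site):
  W1: {}
  W2: {R-β, R-δ}
  W3: {R-α, R-β, R-γ, R-δ}
  W4: {R-β, R-δ}
  W5: {R-β, R-ε}
No single site covers all 5 demand points.
But {W3, W5} covers everything, so the minimum is 2.

2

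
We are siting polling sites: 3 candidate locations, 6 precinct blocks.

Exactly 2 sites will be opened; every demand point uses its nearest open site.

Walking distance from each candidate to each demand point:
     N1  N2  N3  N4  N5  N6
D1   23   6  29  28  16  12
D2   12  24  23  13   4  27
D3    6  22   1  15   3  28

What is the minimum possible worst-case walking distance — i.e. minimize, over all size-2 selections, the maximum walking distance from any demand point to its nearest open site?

Open {D1, D3}.
  Farthest demand point is N4 at walking distance 15 (to D3); all others are ≤ 15.
With {D1, D2} the worst case is 23.
With {D2, D3} the worst case is 27.
No size-2 selection achieves below 15.

15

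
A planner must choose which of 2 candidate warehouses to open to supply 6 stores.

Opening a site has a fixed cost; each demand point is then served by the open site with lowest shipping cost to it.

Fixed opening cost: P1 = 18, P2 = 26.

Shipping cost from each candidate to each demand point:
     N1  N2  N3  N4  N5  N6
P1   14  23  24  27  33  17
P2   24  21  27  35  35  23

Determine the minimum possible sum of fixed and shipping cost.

156

Open {P1}: assign each demand point to its cheapest open site.
  N1→P1 14, N2→P1 23, N3→P1 24, N4→P1 27, N5→P1 33, N6→P1 17
  shipping cost 138, fixed 18 → total 156.
Compare {P1, P2}: shipping cost 136 + fixed 44 = 180.
Compare {P2}: shipping cost 165 + fixed 26 = 191.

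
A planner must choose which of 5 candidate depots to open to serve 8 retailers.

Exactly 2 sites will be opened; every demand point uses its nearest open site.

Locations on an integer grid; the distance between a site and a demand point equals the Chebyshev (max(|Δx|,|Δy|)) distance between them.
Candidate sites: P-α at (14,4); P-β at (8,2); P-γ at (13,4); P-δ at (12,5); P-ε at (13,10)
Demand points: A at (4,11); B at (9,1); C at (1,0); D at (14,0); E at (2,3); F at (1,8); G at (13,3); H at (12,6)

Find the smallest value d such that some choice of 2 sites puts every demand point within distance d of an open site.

8

Open {P-β, P-δ}.
  Farthest demand point is A at distance 8 (to P-δ); all others are ≤ 8.
With {P-α, P-β} the worst case is 9.
With {P-β, P-γ} the worst case is 9.
No size-2 selection achieves below 8.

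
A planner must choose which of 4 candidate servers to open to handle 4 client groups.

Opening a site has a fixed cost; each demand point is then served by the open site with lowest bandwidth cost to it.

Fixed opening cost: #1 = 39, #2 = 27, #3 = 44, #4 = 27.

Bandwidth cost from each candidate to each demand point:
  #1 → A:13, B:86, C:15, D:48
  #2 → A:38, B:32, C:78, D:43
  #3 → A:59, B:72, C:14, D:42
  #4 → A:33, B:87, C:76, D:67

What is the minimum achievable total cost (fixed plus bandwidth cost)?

Open {#1, #2}: assign each demand point to its cheapest open site.
  A→#1 13, B→#2 32, C→#1 15, D→#2 43
  bandwidth cost 103, fixed 66 → total 169.
Compare {#1, #2, #4}: bandwidth cost 103 + fixed 93 = 196.
Compare {#2, #3}: bandwidth cost 126 + fixed 71 = 197.
Compare {#1}: bandwidth cost 162 + fixed 39 = 201.
All other subsets cost ≥ 196. Minimum total cost: 169.

169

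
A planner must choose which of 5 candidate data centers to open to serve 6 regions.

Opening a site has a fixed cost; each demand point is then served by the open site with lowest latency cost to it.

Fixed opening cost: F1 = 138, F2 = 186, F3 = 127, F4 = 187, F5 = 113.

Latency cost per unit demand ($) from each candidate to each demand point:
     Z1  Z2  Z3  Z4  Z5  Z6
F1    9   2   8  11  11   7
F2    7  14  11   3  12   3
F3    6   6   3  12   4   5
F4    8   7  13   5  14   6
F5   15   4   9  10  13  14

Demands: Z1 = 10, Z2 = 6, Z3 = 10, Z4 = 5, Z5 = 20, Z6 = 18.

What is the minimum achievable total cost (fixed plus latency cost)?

Open {F3}: assign each demand point to its cheapest open site.
  Z1→F3 10×6=60, Z2→F3 6×6=36, Z3→F3 10×3=30, Z4→F3 5×12=60, Z5→F3 20×4=80, Z6→F3 18×5=90
  latency cost 356, fixed 127 → total 483.
Compare {F3, F5}: latency cost 334 + fixed 240 = 574.
Compare {F2, F3}: latency cost 275 + fixed 313 = 588.
Compare {F1, F3}: latency cost 327 + fixed 265 = 592.
All other subsets cost ≥ 574. Minimum total cost: 483.

483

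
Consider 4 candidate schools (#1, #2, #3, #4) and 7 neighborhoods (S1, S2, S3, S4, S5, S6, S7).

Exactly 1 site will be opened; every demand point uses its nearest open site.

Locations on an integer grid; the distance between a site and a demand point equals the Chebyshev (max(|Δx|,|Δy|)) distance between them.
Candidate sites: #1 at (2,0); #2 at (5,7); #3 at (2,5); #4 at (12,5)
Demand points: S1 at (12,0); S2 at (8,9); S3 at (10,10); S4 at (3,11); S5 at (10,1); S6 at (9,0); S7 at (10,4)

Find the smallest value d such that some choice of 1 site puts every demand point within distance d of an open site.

7

Open {#2}.
  Farthest demand point is S1 at distance 7 (to #2); all others are ≤ 7.
With {#4} the worst case is 9.
With {#3} the worst case is 10.
No size-1 selection achieves below 7.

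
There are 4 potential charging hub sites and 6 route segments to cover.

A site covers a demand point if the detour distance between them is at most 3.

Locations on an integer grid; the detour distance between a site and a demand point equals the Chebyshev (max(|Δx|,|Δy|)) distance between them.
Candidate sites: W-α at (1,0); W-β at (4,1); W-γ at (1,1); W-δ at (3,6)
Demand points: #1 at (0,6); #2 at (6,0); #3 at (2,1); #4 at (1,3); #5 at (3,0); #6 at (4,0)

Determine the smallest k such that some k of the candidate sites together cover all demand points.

Coverage sets (demand points within 3 of each site):
  W-α: {#3, #4, #5, #6}
  W-β: {#2, #3, #4, #5, #6}
  W-γ: {#3, #4, #5, #6}
  W-δ: {#1, #4}
No single site covers all 6 demand points.
But {W-β, W-δ} covers everything, so the minimum is 2.

2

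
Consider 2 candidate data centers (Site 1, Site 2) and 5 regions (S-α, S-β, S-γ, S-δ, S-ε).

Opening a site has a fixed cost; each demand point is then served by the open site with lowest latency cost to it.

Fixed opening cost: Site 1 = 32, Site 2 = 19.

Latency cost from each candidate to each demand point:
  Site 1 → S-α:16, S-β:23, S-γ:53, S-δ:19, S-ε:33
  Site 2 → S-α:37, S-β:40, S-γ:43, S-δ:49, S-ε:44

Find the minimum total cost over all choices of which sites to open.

Open {Site 1}: assign each demand point to its cheapest open site.
  S-α→Site 1 16, S-β→Site 1 23, S-γ→Site 1 53, S-δ→Site 1 19, S-ε→Site 1 33
  latency cost 144, fixed 32 → total 176.
Compare {Site 1, Site 2}: latency cost 134 + fixed 51 = 185.
Compare {Site 2}: latency cost 213 + fixed 19 = 232.

176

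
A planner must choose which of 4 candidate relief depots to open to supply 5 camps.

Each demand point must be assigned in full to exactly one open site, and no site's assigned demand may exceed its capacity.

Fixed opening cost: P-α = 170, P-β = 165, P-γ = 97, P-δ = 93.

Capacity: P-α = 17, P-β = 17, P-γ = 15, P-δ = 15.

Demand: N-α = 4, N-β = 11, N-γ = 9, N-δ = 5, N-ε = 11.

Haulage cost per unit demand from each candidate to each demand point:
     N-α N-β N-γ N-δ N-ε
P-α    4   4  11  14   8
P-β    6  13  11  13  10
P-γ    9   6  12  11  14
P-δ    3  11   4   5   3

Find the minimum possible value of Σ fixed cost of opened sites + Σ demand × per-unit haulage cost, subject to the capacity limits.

Open {P-α, P-γ, P-δ}; cheapest assignment that respects the capacities:
  P-α (cap 17, load 15): N-α, N-ε — cost 4×4 + 11×8 = 104
  P-γ (cap 15, load 11): N-β — cost 11×6 = 66
  P-δ (cap 15, load 14): N-γ, N-δ — cost 9×4 + 5×5 = 61
  Shipping 231, fixed 360 → total 591.
  Any other capacity-feasible assignment to {P-α, P-γ, P-δ} ships for at least 231.
Compare {P-β, P-γ, P-δ}: its best feasible assignment gives total 616.
Compare {P-α, P-β, P-δ}: its best feasible assignment gives total 659.
Every other set of open sites that can feasibly serve all demand totals ≥ 616 even under its best assignment. Minimum: 591.

591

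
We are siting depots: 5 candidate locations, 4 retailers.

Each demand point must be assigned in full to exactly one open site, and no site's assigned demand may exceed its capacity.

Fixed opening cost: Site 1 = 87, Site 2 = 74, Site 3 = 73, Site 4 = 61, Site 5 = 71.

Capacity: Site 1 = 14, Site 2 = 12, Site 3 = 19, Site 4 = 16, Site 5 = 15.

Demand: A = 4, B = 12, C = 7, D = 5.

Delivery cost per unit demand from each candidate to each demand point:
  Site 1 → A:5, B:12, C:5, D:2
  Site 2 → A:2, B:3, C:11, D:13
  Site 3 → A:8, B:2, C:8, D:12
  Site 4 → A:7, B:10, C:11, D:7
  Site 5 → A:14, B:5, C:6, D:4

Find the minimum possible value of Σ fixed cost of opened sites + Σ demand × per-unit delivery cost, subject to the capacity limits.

261

Open {Site 1, Site 3}; cheapest assignment that respects the capacities:
  Site 1 (cap 14, load 12): C, D — cost 7×5 + 5×2 = 45
  Site 3 (cap 19, load 16): A, B — cost 4×8 + 12×2 = 56
  Shipping 101, fixed 160 → total 261.
  Any other capacity-feasible assignment to {Site 1, Site 3} ships for at least 101.
Compare {Site 3, Site 5}: its best feasible assignment gives total 262.
Compare {Site 3, Site 4}: its best feasible assignment gives total 277.
Every other set of open sites that can feasibly serve all demand totals ≥ 262 even under its best assignment. Minimum: 261.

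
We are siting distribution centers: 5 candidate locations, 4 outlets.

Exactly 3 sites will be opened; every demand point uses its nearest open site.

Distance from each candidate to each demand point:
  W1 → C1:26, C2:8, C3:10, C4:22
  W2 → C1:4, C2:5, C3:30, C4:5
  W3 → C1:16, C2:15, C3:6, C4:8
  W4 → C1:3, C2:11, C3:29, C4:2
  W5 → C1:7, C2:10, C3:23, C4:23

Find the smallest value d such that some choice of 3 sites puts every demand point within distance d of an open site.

Open {W1, W2, W3}.
  Farthest demand point is C3 at distance 6 (to W3); all others are ≤ 6.
With {W2, W3, W4} the worst case is 6.
With {W2, W3, W5} the worst case is 6.
No size-3 selection achieves below 6.

6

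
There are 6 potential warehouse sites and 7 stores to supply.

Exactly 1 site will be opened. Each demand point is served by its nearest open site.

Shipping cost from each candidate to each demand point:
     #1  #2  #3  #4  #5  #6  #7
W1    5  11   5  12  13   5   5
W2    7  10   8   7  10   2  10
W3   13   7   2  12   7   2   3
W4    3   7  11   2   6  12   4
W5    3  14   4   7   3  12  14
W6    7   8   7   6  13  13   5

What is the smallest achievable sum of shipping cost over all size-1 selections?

Open {W4}.
  #1→W4 3, #2→W4 7, #3→W4 11, #4→W4 2, #5→W4 6, #6→W4 12, #7→W4 4  ⇒ total 45.
Compare {W3}: total 46.
Compare {W2}: total 54.
No size-1 selection does better; minimum is 45.

45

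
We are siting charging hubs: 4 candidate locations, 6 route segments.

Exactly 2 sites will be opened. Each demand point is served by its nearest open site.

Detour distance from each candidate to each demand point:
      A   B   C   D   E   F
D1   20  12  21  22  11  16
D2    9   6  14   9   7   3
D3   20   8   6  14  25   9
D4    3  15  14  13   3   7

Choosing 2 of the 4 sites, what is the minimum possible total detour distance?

Open {D2, D4}.
  A→D4 3, B→D2 6, C→D2 14, D→D2 9, E→D4 3, F→D2 3  ⇒ total 38.
Compare {D2, D3}: total 40.
Compare {D3, D4}: total 40.
No size-2 selection does better; minimum is 38.

38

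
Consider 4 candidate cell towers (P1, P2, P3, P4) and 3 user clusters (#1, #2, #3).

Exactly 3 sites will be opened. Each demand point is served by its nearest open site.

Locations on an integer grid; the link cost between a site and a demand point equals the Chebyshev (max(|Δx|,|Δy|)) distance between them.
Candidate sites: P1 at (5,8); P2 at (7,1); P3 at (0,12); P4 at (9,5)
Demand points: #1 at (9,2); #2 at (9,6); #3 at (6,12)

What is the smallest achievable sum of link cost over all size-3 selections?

7

Open {P1, P2, P4}.
  #1→P2 2, #2→P4 1, #3→P1 4  ⇒ total 7.
Compare {P1, P3, P4}: total 8.
Compare {P2, P3, P4}: total 9.
No size-3 selection does better; minimum is 7.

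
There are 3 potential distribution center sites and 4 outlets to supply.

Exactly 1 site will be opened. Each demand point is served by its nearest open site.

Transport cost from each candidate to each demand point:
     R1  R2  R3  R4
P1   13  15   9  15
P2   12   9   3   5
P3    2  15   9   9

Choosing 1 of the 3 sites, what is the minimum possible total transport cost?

29

Open {P2}.
  R1→P2 12, R2→P2 9, R3→P2 3, R4→P2 5  ⇒ total 29.
Compare {P3}: total 35.
Compare {P1}: total 52.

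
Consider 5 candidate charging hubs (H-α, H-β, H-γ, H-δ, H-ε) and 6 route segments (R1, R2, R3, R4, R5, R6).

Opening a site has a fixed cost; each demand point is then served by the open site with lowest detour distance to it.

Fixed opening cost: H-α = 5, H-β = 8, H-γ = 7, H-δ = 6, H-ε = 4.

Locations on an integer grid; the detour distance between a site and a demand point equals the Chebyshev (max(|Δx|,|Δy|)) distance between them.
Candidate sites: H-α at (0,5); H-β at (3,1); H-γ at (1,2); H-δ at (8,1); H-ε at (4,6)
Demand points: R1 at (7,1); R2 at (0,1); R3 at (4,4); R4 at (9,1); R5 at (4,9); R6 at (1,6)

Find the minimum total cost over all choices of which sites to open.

Open {H-δ, H-ε}: assign each demand point to its cheapest open site.
  R1→H-δ 1, R2→H-ε 5, R3→H-ε 2, R4→H-δ 1, R5→H-ε 3, R6→H-ε 3
  detour distance 15, fixed 10 → total 25.
Compare {H-α, H-δ}: detour distance 15 + fixed 11 = 26.
Compare {H-ε}: detour distance 23 + fixed 4 = 27.
Compare {H-α, H-δ, H-ε}: detour distance 12 + fixed 15 = 27.
All other subsets cost ≥ 26. Minimum total cost: 25.

25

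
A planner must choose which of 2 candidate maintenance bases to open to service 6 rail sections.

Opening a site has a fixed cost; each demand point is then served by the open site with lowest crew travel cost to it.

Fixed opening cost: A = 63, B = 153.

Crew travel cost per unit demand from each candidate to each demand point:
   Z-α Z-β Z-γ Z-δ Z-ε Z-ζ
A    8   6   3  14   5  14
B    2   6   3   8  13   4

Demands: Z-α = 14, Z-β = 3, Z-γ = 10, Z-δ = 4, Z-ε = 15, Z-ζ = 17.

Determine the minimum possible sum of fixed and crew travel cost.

Open {A, B}: assign each demand point to its cheapest open site.
  Z-α→B 14×2=28, Z-β→A 3×6=18, Z-γ→A 10×3=30, Z-δ→B 4×8=32, Z-ε→A 15×5=75, Z-ζ→B 17×4=68
  crew travel cost 251, fixed 216 → total 467.
Compare {B}: crew travel cost 371 + fixed 153 = 524.
Compare {A}: crew travel cost 529 + fixed 63 = 592.

467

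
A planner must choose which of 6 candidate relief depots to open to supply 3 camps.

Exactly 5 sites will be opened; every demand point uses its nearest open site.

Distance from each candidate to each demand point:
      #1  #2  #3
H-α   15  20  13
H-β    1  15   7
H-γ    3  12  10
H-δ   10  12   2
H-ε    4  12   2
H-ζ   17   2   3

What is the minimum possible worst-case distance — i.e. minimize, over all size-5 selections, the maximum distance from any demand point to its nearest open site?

2

Open {H-α, H-β, H-γ, H-δ, H-ζ}.
  Farthest demand point is #2 at distance 2 (to H-ζ); all others are ≤ 2.
With {H-α, H-β, H-γ, H-ε, H-ζ} the worst case is 2.
With {H-α, H-β, H-δ, H-ε, H-ζ} the worst case is 2.
No size-5 selection achieves below 2.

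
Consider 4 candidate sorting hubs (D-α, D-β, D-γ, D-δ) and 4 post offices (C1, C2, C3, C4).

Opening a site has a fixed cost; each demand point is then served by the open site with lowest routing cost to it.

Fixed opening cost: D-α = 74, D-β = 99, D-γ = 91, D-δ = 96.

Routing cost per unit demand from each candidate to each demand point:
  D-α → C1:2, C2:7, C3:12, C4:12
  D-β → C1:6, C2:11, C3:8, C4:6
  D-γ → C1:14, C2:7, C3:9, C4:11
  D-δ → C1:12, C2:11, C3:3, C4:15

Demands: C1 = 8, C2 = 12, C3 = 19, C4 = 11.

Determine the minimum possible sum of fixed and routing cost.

459

Open {D-α, D-δ}: assign each demand point to its cheapest open site.
  C1→D-α 8×2=16, C2→D-α 12×7=84, C3→D-δ 19×3=57, C4→D-α 11×12=132
  routing cost 289, fixed 170 → total 459.
Compare {D-α, D-β}: routing cost 318 + fixed 173 = 491.
Compare {D-α, D-β, D-δ}: routing cost 223 + fixed 269 = 492.
Compare {D-β}: routing cost 398 + fixed 99 = 497.
All other subsets cost ≥ 491. Minimum total cost: 459.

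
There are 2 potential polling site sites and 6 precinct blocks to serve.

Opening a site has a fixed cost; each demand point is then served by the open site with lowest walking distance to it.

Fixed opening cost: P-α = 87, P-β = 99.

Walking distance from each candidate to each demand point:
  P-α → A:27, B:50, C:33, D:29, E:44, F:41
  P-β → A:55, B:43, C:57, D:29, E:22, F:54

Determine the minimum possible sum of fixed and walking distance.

Open {P-α}: assign each demand point to its cheapest open site.
  A→P-α 27, B→P-α 50, C→P-α 33, D→P-α 29, E→P-α 44, F→P-α 41
  walking distance 224, fixed 87 → total 311.
Compare {P-β}: walking distance 260 + fixed 99 = 359.
Compare {P-α, P-β}: walking distance 195 + fixed 186 = 381.

311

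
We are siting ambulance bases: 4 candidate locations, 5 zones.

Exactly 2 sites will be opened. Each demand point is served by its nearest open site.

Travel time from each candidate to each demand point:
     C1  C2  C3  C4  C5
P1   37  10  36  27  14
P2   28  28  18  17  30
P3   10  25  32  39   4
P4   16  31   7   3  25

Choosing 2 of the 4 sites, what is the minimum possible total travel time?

49

Open {P3, P4}.
  C1→P3 10, C2→P3 25, C3→P4 7, C4→P4 3, C5→P3 4  ⇒ total 49.
Compare {P1, P4}: total 50.
Compare {P2, P3}: total 74.
No size-2 selection does better; minimum is 49.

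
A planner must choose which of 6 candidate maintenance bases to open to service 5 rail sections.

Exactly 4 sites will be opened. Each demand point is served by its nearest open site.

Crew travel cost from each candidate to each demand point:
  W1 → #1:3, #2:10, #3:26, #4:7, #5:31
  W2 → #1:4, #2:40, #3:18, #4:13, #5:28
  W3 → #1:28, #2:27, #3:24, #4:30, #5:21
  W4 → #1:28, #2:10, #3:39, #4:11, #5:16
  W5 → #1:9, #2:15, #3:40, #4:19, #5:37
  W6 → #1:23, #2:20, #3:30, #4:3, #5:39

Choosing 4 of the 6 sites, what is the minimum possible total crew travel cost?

Open {W1, W2, W4, W6}.
  #1→W1 3, #2→W1 10, #3→W2 18, #4→W6 3, #5→W4 16  ⇒ total 50.
Compare {W2, W3, W4, W6}: total 51.
Compare {W2, W4, W5, W6}: total 51.
No size-4 selection does better; minimum is 50.

50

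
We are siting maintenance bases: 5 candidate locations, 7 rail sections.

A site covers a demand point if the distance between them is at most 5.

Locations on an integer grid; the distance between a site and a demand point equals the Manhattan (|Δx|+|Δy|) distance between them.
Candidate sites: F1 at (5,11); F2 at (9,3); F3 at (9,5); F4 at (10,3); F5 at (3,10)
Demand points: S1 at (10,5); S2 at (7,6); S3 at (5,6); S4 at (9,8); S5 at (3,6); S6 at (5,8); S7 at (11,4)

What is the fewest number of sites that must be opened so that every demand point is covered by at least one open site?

2

Coverage sets (demand points within 5 of each site):
  F1: {S3, S6}
  F2: {S1, S2, S4, S7}
  F3: {S1, S2, S3, S4, S7}
  F4: {S1, S7}
  F5: {S5, S6}
No single site covers all 7 demand points.
But {F3, F5} covers everything, so the minimum is 2.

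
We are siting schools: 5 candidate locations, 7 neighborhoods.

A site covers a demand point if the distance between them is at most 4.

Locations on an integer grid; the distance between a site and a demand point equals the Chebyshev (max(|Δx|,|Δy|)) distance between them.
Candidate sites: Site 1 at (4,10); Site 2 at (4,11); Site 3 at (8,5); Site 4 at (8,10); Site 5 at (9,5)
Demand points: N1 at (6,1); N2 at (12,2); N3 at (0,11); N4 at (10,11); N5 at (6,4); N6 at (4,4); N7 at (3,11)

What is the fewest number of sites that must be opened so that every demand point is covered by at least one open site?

Coverage sets (demand points within 4 of each site):
  Site 1: {N3, N7}
  Site 2: {N3, N7}
  Site 3: {N1, N2, N5, N6}
  Site 4: {N4}
  Site 5: {N1, N2, N5}
No 2 sites suffice: every size-2 union leaves at least one demand point uncovered.
But {Site 1, Site 3, Site 4} covers everything, so the minimum is 3.

3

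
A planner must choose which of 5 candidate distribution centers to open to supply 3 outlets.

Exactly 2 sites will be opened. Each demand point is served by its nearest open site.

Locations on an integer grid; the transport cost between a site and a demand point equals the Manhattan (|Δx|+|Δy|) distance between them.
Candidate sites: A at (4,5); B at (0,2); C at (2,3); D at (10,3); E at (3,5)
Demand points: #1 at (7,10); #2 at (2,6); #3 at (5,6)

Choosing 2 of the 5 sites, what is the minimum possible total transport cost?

12

Open {A, E}.
  #1→A 8, #2→E 2, #3→A 2  ⇒ total 12.
Compare {A, B}: total 13.
Compare {A, C}: total 13.
No size-2 selection does better; minimum is 12.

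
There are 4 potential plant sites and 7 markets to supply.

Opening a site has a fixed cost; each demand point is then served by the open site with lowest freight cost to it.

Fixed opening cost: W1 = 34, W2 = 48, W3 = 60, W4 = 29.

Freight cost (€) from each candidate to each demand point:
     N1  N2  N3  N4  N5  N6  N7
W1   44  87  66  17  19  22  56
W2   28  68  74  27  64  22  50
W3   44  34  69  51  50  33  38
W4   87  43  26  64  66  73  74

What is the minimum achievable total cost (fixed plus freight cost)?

290

Open {W1, W4}: assign each demand point to its cheapest open site.
  N1→W1 44, N2→W4 43, N3→W4 26, N4→W1 17, N5→W1 19, N6→W1 22, N7→W1 56
  freight cost 227, fixed 63 → total 290.
Compare {W1, W2, W4}: freight cost 205 + fixed 111 = 316.
Compare {W1, W3, W4}: freight cost 200 + fixed 123 = 323.
Compare {W1, W3}: freight cost 240 + fixed 94 = 334.
All other subsets cost ≥ 316. Minimum total cost: 290.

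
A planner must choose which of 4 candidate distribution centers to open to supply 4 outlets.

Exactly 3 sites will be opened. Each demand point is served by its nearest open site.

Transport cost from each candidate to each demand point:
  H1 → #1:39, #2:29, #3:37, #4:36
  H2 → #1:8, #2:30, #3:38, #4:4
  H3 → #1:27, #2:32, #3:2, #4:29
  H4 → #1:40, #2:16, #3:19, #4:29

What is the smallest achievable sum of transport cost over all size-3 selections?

30

Open {H2, H3, H4}.
  #1→H2 8, #2→H4 16, #3→H3 2, #4→H2 4  ⇒ total 30.
Compare {H1, H2, H3}: total 43.
Compare {H1, H2, H4}: total 47.
No size-3 selection does better; minimum is 30.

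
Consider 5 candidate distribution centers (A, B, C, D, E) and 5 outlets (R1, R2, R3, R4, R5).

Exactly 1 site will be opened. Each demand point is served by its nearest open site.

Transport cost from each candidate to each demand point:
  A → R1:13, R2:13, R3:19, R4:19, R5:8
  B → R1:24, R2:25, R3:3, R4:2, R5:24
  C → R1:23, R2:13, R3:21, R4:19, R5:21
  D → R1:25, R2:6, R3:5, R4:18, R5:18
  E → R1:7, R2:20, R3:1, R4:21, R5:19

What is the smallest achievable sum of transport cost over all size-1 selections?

68

Open {E}.
  R1→E 7, R2→E 20, R3→E 1, R4→E 21, R5→E 19  ⇒ total 68.
Compare {A}: total 72.
Compare {D}: total 72.
No size-1 selection does better; minimum is 68.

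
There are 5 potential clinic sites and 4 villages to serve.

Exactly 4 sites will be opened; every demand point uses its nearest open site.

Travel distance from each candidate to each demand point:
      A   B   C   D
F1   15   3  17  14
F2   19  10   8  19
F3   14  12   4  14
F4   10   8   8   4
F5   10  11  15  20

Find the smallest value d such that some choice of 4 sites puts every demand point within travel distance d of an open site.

Open {F1, F2, F3, F4}.
  Farthest demand point is A at travel distance 10 (to F4); all others are ≤ 10.
With {F1, F2, F4, F5} the worst case is 10.
With {F1, F3, F4, F5} the worst case is 10.
No size-4 selection achieves below 10.

10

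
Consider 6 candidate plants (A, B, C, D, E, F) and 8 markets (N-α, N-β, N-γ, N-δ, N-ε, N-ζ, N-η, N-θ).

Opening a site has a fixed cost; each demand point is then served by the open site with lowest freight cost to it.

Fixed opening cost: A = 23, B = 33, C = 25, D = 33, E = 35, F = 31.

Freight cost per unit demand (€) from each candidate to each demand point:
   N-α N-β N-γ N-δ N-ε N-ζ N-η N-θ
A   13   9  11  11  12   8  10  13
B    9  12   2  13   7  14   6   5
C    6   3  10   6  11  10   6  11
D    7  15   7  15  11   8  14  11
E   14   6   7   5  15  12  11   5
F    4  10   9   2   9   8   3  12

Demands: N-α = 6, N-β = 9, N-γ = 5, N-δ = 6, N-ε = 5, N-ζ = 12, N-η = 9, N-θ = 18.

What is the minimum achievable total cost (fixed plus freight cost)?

Open {B, C, F}: assign each demand point to its cheapest open site.
  N-α→F 6×4=24, N-β→C 9×3=27, N-γ→B 5×2=10, N-δ→F 6×2=12, N-ε→B 5×7=35, N-ζ→F 12×8=96, N-η→F 9×3=27, N-θ→B 18×5=90
  freight cost 321, fixed 89 → total 410.
Compare {A, B, C, F}: freight cost 321 + fixed 112 = 433.
Compare {B, C, D, F}: freight cost 321 + fixed 122 = 443.
Compare {B, C, E, F}: freight cost 321 + fixed 124 = 445.
All other subsets cost ≥ 433. Minimum total cost: 410.

410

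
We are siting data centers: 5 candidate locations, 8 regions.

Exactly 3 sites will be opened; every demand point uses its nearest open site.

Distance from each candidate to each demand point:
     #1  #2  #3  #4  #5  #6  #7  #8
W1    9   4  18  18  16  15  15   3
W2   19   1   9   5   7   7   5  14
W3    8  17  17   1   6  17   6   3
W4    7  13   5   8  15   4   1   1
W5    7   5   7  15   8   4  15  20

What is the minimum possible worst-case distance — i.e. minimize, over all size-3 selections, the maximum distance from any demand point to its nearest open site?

7

Open {W1, W2, W4}.
  Farthest demand point is #1 at distance 7 (to W4); all others are ≤ 7.
With {W1, W2, W5} the worst case is 7.
With {W1, W3, W4} the worst case is 7.
No size-3 selection achieves below 7.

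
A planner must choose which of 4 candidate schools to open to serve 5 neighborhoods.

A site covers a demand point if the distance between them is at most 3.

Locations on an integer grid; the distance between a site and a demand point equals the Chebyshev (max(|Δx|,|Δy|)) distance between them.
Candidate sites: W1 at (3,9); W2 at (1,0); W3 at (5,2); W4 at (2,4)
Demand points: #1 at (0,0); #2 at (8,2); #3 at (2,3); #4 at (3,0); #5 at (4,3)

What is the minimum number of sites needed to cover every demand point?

Coverage sets (demand points within 3 of each site):
  W1: {}
  W2: {#1, #3, #4, #5}
  W3: {#2, #3, #4, #5}
  W4: {#3, #5}
No single site covers all 5 demand points.
But {W2, W3} covers everything, so the minimum is 2.

2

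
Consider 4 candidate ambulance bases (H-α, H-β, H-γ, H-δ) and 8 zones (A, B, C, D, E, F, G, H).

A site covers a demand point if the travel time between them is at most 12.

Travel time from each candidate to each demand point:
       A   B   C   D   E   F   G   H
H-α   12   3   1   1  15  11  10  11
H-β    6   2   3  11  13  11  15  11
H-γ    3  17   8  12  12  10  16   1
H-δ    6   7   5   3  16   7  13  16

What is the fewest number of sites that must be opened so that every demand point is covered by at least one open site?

Coverage sets (demand points within 12 of each site):
  H-α: {A, B, C, D, F, G, H}
  H-β: {A, B, C, D, F, H}
  H-γ: {A, C, D, E, F, H}
  H-δ: {A, B, C, D, F}
No single site covers all 8 demand points.
But {H-α, H-γ} covers everything, so the minimum is 2.

2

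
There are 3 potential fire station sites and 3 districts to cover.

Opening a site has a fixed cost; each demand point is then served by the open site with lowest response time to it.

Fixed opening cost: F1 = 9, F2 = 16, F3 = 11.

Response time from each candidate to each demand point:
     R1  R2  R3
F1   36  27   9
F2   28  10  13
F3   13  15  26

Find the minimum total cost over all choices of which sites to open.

Open {F1, F3}: assign each demand point to its cheapest open site.
  R1→F3 13, R2→F3 15, R3→F1 9
  response time 37, fixed 20 → total 57.
Compare {F2, F3}: response time 36 + fixed 27 = 63.
Compare {F3}: response time 54 + fixed 11 = 65.
Compare {F2}: response time 51 + fixed 16 = 67.
All other subsets cost ≥ 63. Minimum total cost: 57.

57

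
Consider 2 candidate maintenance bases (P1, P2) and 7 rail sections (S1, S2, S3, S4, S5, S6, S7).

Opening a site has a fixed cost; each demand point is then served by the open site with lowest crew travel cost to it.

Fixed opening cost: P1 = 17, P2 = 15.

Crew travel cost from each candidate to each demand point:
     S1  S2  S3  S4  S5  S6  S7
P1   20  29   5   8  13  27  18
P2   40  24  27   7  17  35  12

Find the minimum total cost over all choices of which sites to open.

137

Open {P1}: assign each demand point to its cheapest open site.
  S1→P1 20, S2→P1 29, S3→P1 5, S4→P1 8, S5→P1 13, S6→P1 27, S7→P1 18
  crew travel cost 120, fixed 17 → total 137.
Compare {P1, P2}: crew travel cost 108 + fixed 32 = 140.
Compare {P2}: crew travel cost 162 + fixed 15 = 177.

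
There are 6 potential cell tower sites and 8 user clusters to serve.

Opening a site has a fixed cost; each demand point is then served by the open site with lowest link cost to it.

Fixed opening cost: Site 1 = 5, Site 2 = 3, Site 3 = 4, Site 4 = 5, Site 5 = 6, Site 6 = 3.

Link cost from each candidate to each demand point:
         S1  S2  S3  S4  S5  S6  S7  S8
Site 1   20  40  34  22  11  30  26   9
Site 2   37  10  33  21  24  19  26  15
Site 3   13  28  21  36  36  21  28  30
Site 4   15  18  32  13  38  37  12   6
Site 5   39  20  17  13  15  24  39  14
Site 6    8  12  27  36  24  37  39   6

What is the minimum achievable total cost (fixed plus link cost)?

117

Open {Site 2, Site 4, Site 5, Site 6}: assign each demand point to its cheapest open site.
  S1→Site 6 8, S2→Site 2 10, S3→Site 5 17, S4→Site 4 13, S5→Site 5 15, S6→Site 2 19, S7→Site 4 12, S8→Site 4 6
  link cost 100, fixed 17 → total 117.
Compare {Site 1, Site 2, Site 4, Site 5, Site 6}: link cost 96 + fixed 22 = 118.
Compare {Site 1, Site 2, Site 3, Site 4, Site 6}: link cost 100 + fixed 20 = 120.
Compare {Site 2, Site 4, Site 5}: link cost 107 + fixed 14 = 121.
All other subsets cost ≥ 118. Minimum total cost: 117.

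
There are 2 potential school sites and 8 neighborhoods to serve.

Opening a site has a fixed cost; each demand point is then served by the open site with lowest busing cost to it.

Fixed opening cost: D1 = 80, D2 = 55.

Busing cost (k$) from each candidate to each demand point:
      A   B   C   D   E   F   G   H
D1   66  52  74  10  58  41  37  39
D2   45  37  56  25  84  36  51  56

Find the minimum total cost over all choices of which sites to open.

445

Open {D2}: assign each demand point to its cheapest open site.
  A→D2 45, B→D2 37, C→D2 56, D→D2 25, E→D2 84, F→D2 36, G→D2 51, H→D2 56
  busing cost 390, fixed 55 → total 445.
Compare {D1, D2}: busing cost 318 + fixed 135 = 453.
Compare {D1}: busing cost 377 + fixed 80 = 457.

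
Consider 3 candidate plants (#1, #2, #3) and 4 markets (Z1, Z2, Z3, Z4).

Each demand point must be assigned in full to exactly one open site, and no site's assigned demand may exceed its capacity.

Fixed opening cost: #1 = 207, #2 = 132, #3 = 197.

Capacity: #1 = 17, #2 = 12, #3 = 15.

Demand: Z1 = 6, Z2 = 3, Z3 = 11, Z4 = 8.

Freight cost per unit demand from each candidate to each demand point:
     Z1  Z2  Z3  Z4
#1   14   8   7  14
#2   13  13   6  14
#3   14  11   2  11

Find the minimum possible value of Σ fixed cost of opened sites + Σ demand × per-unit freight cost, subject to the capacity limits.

625

Open {#1, #2}; cheapest assignment that respects the capacities:
  #1 (cap 17, load 17): Z1, Z2, Z4 — cost 6×14 + 3×8 + 8×14 = 220
  #2 (cap 12, load 11): Z3 — cost 11×6 = 66
  Shipping 286, fixed 339 → total 625.
  Any other capacity-feasible assignment to {#1, #2} ships for at least 286.
Compare {#1, #3}: its best feasible assignment gives total 646.
Compare {#1, #2, #3}: its best feasible assignment gives total 772.
Every other set of open sites that can feasibly serve all demand totals ≥ 646 even under its best assignment. Minimum: 625.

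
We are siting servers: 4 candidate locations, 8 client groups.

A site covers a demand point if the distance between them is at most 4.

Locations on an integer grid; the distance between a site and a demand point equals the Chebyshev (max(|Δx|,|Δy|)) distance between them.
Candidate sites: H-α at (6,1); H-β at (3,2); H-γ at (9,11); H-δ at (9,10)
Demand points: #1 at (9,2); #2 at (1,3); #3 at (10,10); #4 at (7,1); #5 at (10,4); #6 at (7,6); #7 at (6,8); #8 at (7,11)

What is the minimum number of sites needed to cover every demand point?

3

Coverage sets (demand points within 4 of each site):
  H-α: {#1, #4, #5}
  H-β: {#2, #4, #6}
  H-γ: {#3, #7, #8}
  H-δ: {#3, #6, #7, #8}
No 2 sites suffice: every size-2 union leaves at least one demand point uncovered.
But {H-α, H-β, H-γ} covers everything, so the minimum is 3.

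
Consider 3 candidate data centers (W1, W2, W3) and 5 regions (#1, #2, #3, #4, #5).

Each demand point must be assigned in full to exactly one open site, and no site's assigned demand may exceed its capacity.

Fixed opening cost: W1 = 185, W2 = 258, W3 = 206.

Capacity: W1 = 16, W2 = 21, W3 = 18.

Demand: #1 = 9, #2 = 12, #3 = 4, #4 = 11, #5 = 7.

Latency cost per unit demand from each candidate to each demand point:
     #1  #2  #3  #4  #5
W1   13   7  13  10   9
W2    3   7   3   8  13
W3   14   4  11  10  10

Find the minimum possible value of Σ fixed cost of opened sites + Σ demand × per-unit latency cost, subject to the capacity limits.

Open {W1, W2, W3}; cheapest assignment that respects the capacities:
  W1 (cap 16, load 7): #5 — cost 7×9 = 63
  W2 (cap 21, load 20): #1, #4 — cost 9×3 + 11×8 = 115
  W3 (cap 18, load 16): #2, #3 — cost 12×4 + 4×11 = 92
  Shipping 270, fixed 649 → total 919.
  Any other capacity-feasible assignment to {W1, W2, W3} ships for at least 270.
Total demand is 43 and no other set of sites has combined capacity ≥ 43, so {W1, W2, W3} is the only feasible choice of open sites. Minimum: 919.

919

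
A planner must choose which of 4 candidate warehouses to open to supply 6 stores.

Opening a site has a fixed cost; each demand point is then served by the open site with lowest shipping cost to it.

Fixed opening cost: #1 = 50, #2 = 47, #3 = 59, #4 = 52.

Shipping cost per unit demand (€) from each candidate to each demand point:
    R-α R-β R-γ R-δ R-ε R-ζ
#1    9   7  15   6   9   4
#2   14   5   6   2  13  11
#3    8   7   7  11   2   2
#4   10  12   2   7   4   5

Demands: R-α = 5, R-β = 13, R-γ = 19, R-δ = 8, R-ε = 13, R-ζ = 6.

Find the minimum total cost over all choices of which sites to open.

Open {#2, #4}: assign each demand point to its cheapest open site.
  R-α→#4 5×10=50, R-β→#2 13×5=65, R-γ→#4 19×2=38, R-δ→#2 8×2=16, R-ε→#4 13×4=52, R-ζ→#4 6×5=30
  shipping cost 251, fixed 99 → total 350.
Compare {#2, #3, #4}: shipping cost 197 + fixed 158 = 355.
Compare {#3, #4}: shipping cost 263 + fixed 111 = 374.
Compare {#2, #3}: shipping cost 273 + fixed 106 = 379.
All other subsets cost ≥ 355. Minimum total cost: 350.

350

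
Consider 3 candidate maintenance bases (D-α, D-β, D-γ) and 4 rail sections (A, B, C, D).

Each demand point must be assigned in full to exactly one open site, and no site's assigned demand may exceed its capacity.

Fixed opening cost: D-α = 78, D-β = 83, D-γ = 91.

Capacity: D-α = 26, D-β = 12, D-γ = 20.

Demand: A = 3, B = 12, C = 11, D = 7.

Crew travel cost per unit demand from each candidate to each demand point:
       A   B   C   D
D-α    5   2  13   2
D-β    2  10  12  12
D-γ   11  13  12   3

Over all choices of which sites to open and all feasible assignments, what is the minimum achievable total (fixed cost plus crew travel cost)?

Open {D-α, D-β}; cheapest assignment that respects the capacities:
  D-α (cap 26, load 22): A, B, D — cost 3×5 + 12×2 + 7×2 = 53
  D-β (cap 12, load 11): C — cost 11×12 = 132
  Shipping 185, fixed 161 → total 346.
  Any other capacity-feasible assignment to {D-α, D-β} ships for at least 185.
Compare {D-α, D-γ}: its best feasible assignment gives total 354.
Compare {D-α, D-β, D-γ}: its best feasible assignment gives total 428.
Every other set of open sites that can feasibly serve all demand totals ≥ 354 even under its best assignment. Minimum: 346.

346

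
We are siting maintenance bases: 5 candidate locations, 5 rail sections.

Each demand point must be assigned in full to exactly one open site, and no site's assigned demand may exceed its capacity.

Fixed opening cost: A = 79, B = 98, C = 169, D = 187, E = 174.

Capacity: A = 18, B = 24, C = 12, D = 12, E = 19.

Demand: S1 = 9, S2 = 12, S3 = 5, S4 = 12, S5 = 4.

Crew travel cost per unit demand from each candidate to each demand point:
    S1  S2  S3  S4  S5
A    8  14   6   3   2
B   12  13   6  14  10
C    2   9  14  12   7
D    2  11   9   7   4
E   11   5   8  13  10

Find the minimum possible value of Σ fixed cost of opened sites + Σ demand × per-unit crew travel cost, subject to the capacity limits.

584

Open {A, C, E}; cheapest assignment that respects the capacities:
  A (cap 18, load 16): S4, S5 — cost 12×3 + 4×2 = 44
  C (cap 12, load 9): S1 — cost 9×2 = 18
  E (cap 19, load 17): S2, S3 — cost 12×5 + 5×8 = 100
  Shipping 162, fixed 422 → total 584.
  Any other capacity-feasible assignment to {A, C, E} ships for at least 162.
Compare {A, B, E}: its best feasible assignment gives total 593.
Compare {A, B, C}: its best feasible assignment gives total 594.
Every other set of open sites that can feasibly serve all demand totals ≥ 593 even under its best assignment. Minimum: 584.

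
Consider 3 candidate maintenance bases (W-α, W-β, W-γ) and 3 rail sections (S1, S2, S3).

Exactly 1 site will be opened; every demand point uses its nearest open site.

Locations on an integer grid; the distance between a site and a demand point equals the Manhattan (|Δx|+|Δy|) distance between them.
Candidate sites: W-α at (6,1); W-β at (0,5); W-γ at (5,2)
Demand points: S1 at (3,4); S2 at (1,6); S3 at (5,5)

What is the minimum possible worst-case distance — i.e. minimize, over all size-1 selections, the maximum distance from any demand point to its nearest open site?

5

Open {W-β}.
  Farthest demand point is S3 at distance 5 (to W-β); all others are ≤ 5.
With {W-γ} the worst case is 8.
With {W-α} the worst case is 10.
No size-1 selection achieves below 5.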